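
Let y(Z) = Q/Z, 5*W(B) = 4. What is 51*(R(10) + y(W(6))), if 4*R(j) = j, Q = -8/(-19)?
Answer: 5865/38 ≈ 154.34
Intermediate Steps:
Q = 8/19 (Q = -8*(-1/19) = 8/19 ≈ 0.42105)
W(B) = 4/5 (W(B) = (1/5)*4 = 4/5)
R(j) = j/4
y(Z) = 8/(19*Z)
51*(R(10) + y(W(6))) = 51*((1/4)*10 + 8/(19*(4/5))) = 51*(5/2 + (8/19)*(5/4)) = 51*(5/2 + 10/19) = 51*(115/38) = 5865/38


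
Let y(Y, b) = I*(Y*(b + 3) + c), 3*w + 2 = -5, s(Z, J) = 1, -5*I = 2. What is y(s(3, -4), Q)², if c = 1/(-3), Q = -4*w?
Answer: 576/25 ≈ 23.040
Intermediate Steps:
I = -⅖ (I = -⅕*2 = -⅖ ≈ -0.40000)
w = -7/3 (w = -⅔ + (⅓)*(-5) = -⅔ - 5/3 = -7/3 ≈ -2.3333)
Q = 28/3 (Q = -4*(-7/3) = 28/3 ≈ 9.3333)
c = -⅓ ≈ -0.33333
y(Y, b) = 2/15 - 2*Y*(3 + b)/5 (y(Y, b) = -2*(Y*(b + 3) - ⅓)/5 = -2*(Y*(3 + b) - ⅓)/5 = -2*(-⅓ + Y*(3 + b))/5 = 2/15 - 2*Y*(3 + b)/5)
y(s(3, -4), Q)² = (2/15 - 6/5*1 - ⅖*1*28/3)² = (2/15 - 6/5 - 56/15)² = (-24/5)² = 576/25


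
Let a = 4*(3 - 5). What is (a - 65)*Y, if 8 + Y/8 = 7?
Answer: 584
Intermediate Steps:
Y = -8 (Y = -64 + 8*7 = -64 + 56 = -8)
a = -8 (a = 4*(-2) = -8)
(a - 65)*Y = (-8 - 65)*(-8) = -73*(-8) = 584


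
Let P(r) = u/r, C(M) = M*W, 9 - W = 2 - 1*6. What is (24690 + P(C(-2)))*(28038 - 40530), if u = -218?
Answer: -4010918868/13 ≈ -3.0853e+8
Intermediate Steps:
W = 13 (W = 9 - (2 - 1*6) = 9 - (2 - 6) = 9 - 1*(-4) = 9 + 4 = 13)
C(M) = 13*M (C(M) = M*13 = 13*M)
P(r) = -218/r
(24690 + P(C(-2)))*(28038 - 40530) = (24690 - 218/(13*(-2)))*(28038 - 40530) = (24690 - 218/(-26))*(-12492) = (24690 - 218*(-1/26))*(-12492) = (24690 + 109/13)*(-12492) = (321079/13)*(-12492) = -4010918868/13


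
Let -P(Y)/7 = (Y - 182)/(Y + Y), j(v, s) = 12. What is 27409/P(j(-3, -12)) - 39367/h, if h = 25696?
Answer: 8428196603/15289120 ≈ 551.25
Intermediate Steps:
P(Y) = -7*(-182 + Y)/(2*Y) (P(Y) = -7*(Y - 182)/(Y + Y) = -7*(-182 + Y)/(2*Y))
27409/P(j(-3, -12)) - 39367/h = 27409/(-7/2 + 637/12) - 39367/25696 = 27409/(595/12) - 39367/25696 = 27409*(12/595) - 39367/25696 = 328908/595 - 39367/25696 = 8428196603/15289120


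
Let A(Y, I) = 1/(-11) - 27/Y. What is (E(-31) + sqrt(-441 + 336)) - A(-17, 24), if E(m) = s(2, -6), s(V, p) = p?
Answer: -1402/187 + I*sqrt(105) ≈ -7.4973 + 10.247*I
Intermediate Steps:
E(m) = -6
A(Y, I) = -1/11 - 27/Y (A(Y, I) = 1*(-1/11) - 27/Y = -1/11 - 27/Y)
(E(-31) + sqrt(-441 + 336)) - A(-17, 24) = (-6 + sqrt(-441 + 336)) - (-297 - 1*(-17))/(11*(-17)) = (-6 + sqrt(-105)) - (-1)*(-297 + 17)/(11*17) = (-6 + I*sqrt(105)) - (-1)*(-280)/(11*17) = (-6 + I*sqrt(105)) - 1*280/187 = (-6 + I*sqrt(105)) - 280/187 = -1402/187 + I*sqrt(105)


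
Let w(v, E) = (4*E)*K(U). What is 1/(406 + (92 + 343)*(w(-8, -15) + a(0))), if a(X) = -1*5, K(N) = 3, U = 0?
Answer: -1/80069 ≈ -1.2489e-5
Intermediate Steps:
a(X) = -5
w(v, E) = 12*E (w(v, E) = (4*E)*3 = 12*E)
1/(406 + (92 + 343)*(w(-8, -15) + a(0))) = 1/(406 + (92 + 343)*(12*(-15) - 5)) = 1/(406 + 435*(-180 - 5)) = 1/(406 + 435*(-185)) = 1/(406 - 80475) = 1/(-80069) = -1/80069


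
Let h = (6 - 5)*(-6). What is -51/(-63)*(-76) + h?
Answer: -1418/21 ≈ -67.524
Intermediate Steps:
h = -6 (h = 1*(-6) = -6)
-51/(-63)*(-76) + h = -51/(-63)*(-76) - 6 = -51*(-1/63)*(-76) - 6 = (17/21)*(-76) - 6 = -1292/21 - 6 = -1418/21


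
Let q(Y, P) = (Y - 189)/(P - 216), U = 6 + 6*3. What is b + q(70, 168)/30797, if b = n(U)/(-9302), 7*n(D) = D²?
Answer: -421863445/48127580592 ≈ -0.0087655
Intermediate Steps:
U = 24 (U = 6 + 18 = 24)
n(D) = D²/7
q(Y, P) = (-189 + Y)/(-216 + P)
b = -288/32557 (b = ((⅐)*24²)/(-9302) = ((⅐)*576)*(-1/9302) = (576/7)*(-1/9302) = -288/32557 ≈ -0.0088460)
b + q(70, 168)/30797 = -288/32557 + ((-189 + 70)/(-216 + 168))/30797 = -288/32557 + (-119/(-48))*(1/30797) = -288/32557 - 1/48*(-119)*(1/30797) = -288/32557 + (119/48)*(1/30797) = -288/32557 + 119/1478256 = -421863445/48127580592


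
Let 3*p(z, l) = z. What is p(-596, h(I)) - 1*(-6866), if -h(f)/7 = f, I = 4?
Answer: 20002/3 ≈ 6667.3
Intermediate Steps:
h(f) = -7*f
p(z, l) = z/3
p(-596, h(I)) - 1*(-6866) = (1/3)*(-596) - 1*(-6866) = -596/3 + 6866 = 20002/3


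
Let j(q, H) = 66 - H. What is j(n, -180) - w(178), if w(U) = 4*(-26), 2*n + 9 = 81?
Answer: 350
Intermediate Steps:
n = 36 (n = -9/2 + (1/2)*81 = -9/2 + 81/2 = 36)
w(U) = -104
j(n, -180) - w(178) = (66 - 1*(-180)) - 1*(-104) = (66 + 180) + 104 = 246 + 104 = 350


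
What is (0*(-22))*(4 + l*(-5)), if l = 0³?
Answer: 0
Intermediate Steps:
l = 0
(0*(-22))*(4 + l*(-5)) = (0*(-22))*(4 + 0*(-5)) = 0*(4 + 0) = 0*4 = 0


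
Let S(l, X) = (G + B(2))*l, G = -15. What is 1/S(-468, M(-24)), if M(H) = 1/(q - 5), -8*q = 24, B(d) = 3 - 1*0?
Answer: 1/5616 ≈ 0.00017806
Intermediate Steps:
B(d) = 3 (B(d) = 3 + 0 = 3)
q = -3 (q = -⅛*24 = -3)
M(H) = -⅛ (M(H) = 1/(-3 - 5) = 1/(-8) = -⅛)
S(l, X) = -12*l (S(l, X) = (-15 + 3)*l = -12*l)
1/S(-468, M(-24)) = 1/(-12*(-468)) = 1/5616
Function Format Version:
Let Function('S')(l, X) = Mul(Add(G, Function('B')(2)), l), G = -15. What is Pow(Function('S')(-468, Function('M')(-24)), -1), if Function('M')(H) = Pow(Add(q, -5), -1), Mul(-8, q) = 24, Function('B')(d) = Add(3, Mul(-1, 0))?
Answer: Rational(1, 5616) ≈ 0.00017806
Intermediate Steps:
Function('B')(d) = 3 (Function('B')(d) = Add(3, 0) = 3)
q = -3 (q = Mul(Rational(-1, 8), 24) = -3)
Function('M')(H) = Rational(-1, 8) (Function('M')(H) = Pow(Add(-3, -5), -1) = Pow(-8, -1) = Rational(-1, 8))
Function('S')(l, X) = Mul(-12, l) (Function('S')(l, X) = Mul(Add(-15, 3), l) = Mul(-12, l))
Pow(Function('S')(-468, Function('M')(-24)), -1) = Pow(Mul(-12, -468), -1) = Pow(5616, -1) = Rational(1, 5616)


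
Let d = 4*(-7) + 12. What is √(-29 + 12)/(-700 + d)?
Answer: -I*√17/716 ≈ -0.0057585*I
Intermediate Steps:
d = -16 (d = -28 + 12 = -16)
√(-29 + 12)/(-700 + d) = √(-29 + 12)/(-700 - 16) = √(-17)/(-716) = -I*√17/716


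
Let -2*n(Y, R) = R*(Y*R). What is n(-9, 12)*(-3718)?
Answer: -2409264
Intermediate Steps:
n(Y, R) = -Y*R²/2 (n(Y, R) = -R*Y*R/2 = -R*R*Y/2 = -Y*R²/2)
n(-9, 12)*(-3718) = -½*(-9)*12²*(-3718) = -½*(-9)*144*(-3718) = 648*(-3718) = -2409264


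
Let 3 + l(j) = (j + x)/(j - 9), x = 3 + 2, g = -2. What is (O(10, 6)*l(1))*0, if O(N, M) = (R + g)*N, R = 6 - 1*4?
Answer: 0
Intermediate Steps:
R = 2 (R = 6 - 4 = 2)
x = 5
O(N, M) = 0 (O(N, M) = (2 - 2)*N = 0*N = 0)
l(j) = -3 + (5 + j)/(-9 + j) (l(j) = -3 + (j + 5)/(j - 9) = -3 + (5 + j)/(-9 + j))
(O(10, 6)*l(1))*0 = (0*(2*(16 - 1*1)/(-9 + 1)))*0 = (0*(2*(16 - 1)/(-8)))*0 = (0*(2*(-⅛)*15))*0 = (0*(-15/4))*0 = 0*0 = 0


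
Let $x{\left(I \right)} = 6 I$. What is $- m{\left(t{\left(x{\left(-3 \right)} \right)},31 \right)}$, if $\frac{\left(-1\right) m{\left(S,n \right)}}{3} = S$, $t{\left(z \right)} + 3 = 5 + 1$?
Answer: $9$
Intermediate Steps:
$t{\left(z \right)} = 3$ ($t{\left(z \right)} = -3 + \left(5 + 1\right) = -3 + 6 = 3$)
$m{\left(S,n \right)} = - 3 S$
$- m{\left(t{\left(x{\left(-3 \right)} \right)},31 \right)} = - \left(-3\right) 3 = \left(-1\right) \left(-9\right) = 9$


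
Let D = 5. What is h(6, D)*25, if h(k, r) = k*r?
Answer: 750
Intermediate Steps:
h(6, D)*25 = (6*5)*25 = 30*25 = 750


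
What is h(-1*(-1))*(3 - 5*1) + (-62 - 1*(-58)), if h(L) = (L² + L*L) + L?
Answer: -10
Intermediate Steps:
h(L) = L + 2*L² (h(L) = (L² + L²) + L = 2*L² + L = L + 2*L²)
h(-1*(-1))*(3 - 5*1) + (-62 - 1*(-58)) = ((-1*(-1))*(1 + 2*(-1*(-1))))*(3 - 5*1) + (-62 - 1*(-58)) = (1*(1 + 2*1))*(3 - 5) + (-62 + 58) = (1*(1 + 2))*(-2) - 4 = (1*3)*(-2) - 4 = 3*(-2) - 4 = -6 - 4 = -10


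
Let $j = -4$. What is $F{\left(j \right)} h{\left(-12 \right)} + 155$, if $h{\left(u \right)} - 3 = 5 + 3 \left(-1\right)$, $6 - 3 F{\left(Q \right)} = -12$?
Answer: $185$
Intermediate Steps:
$F{\left(Q \right)} = 6$ ($F{\left(Q \right)} = 2 - -4 = 2 + 4 = 6$)
$h{\left(u \right)} = 5$ ($h{\left(u \right)} = 3 + \left(5 + 3 \left(-1\right)\right) = 3 + \left(5 - 3\right) = 3 + 2 = 5$)
$F{\left(j \right)} h{\left(-12 \right)} + 155 = 6 \cdot 5 + 155 = 30 + 155 = 185$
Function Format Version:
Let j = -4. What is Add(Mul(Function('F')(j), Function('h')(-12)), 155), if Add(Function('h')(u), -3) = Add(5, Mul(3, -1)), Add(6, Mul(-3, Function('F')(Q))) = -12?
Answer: 185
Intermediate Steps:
Function('F')(Q) = 6 (Function('F')(Q) = Add(2, Mul(Rational(-1, 3), -12)) = Add(2, 4) = 6)
Function('h')(u) = 5 (Function('h')(u) = Add(3, Add(5, Mul(3, -1))) = Add(3, Add(5, -3)) = Add(3, 2) = 5)
Add(Mul(Function('F')(j), Function('h')(-12)), 155) = Add(Mul(6, 5), 155) = Add(30, 155) = 185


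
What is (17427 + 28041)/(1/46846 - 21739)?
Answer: -709997976/339461731 ≈ -2.0915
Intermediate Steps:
(17427 + 28041)/(1/46846 - 21739) = 45468/(1/46846 - 21739) = 45468/(-1018385193/46846) = 45468*(-46846/1018385193) = -709997976/339461731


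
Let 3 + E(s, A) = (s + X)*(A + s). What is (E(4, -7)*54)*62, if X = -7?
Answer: 20088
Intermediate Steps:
E(s, A) = -3 + (-7 + s)*(A + s) (E(s, A) = -3 + (s - 7)*(A + s) = -3 + (-7 + s)*(A + s))
(E(4, -7)*54)*62 = ((-3 + 4² - 7*(-7) - 7*4 - 7*4)*54)*62 = ((-3 + 16 + 49 - 28 - 28)*54)*62 = (6*54)*62 = 324*62 = 20088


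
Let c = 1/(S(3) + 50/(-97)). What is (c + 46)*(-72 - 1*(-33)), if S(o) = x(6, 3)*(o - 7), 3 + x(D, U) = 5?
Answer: -1478061/826 ≈ -1789.4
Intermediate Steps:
x(D, U) = 2 (x(D, U) = -3 + 5 = 2)
S(o) = -14 + 2*o (S(o) = 2*(o - 7) = 2*(-7 + o) = -14 + 2*o)
c = -97/826 (c = 1/((-14 + 2*3) + 50/(-97)) = 1/((-14 + 6) + 50*(-1/97)) = 1/(-8 - 50/97) = 1/(-826/97) = -97/826 ≈ -0.11743)
(c + 46)*(-72 - 1*(-33)) = (-97/826 + 46)*(-72 - 1*(-33)) = 37899*(-72 + 33)/826 = (37899/826)*(-39) = -1478061/826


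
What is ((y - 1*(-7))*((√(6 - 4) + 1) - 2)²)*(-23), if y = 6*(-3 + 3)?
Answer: -483 + 322*√2 ≈ -27.623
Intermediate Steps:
y = 0 (y = 6*0 = 0)
((y - 1*(-7))*((√(6 - 4) + 1) - 2)²)*(-23) = ((0 - 1*(-7))*((√(6 - 4) + 1) - 2)²)*(-23) = ((0 + 7)*((√2 + 1) - 2)²)*(-23) = (7*((1 + √2) - 2)²)*(-23) = (7*(-1 + √2)²)*(-23) = -161*(-1 + √2)²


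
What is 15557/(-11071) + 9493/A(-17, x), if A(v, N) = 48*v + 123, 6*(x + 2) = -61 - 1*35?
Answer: -10534364/697473 ≈ -15.104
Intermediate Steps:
x = -18 (x = -2 + (-61 - 1*35)/6 = -2 + (-61 - 35)/6 = -2 + (⅙)*(-96) = -2 - 16 = -18)
A(v, N) = 123 + 48*v
15557/(-11071) + 9493/A(-17, x) = 15557/(-11071) + 9493/(123 + 48*(-17)) = 15557*(-1/11071) + 9493/(123 - 816) = -15557/11071 + 9493/(-693) = -15557/11071 + 9493*(-1/693) = -15557/11071 - 863/63 = -10534364/697473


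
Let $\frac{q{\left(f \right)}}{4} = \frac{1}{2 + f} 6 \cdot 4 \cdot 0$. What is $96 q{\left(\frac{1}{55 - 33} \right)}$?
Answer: $0$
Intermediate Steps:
$q{\left(f \right)} = 0$ ($q{\left(f \right)} = 4 \frac{1}{2 + f} 6 \cdot 4 \cdot 0 = 4 \frac{6}{2 + f} 0 = 4 \cdot 0 = 0$)
$96 q{\left(\frac{1}{55 - 33} \right)} = 96 \cdot 0 = 0$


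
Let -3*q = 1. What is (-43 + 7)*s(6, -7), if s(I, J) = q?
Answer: 12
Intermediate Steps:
q = -⅓ (q = -⅓*1 = -⅓ ≈ -0.33333)
s(I, J) = -⅓
(-43 + 7)*s(6, -7) = (-43 + 7)*(-⅓) = -36*(-⅓) = 12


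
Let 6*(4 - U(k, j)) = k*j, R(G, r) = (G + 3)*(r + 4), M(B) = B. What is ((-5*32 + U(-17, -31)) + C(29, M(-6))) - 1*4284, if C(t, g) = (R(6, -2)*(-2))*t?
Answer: -33431/6 ≈ -5571.8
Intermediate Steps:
R(G, r) = (3 + G)*(4 + r)
U(k, j) = 4 - j*k/6 (U(k, j) = 4 - k*j/6 = 4 - j*k/6)
C(t, g) = -36*t (C(t, g) = ((12 + 3*(-2) + 4*6 + 6*(-2))*(-2))*t = ((12 - 6 + 24 - 12)*(-2))*t = (18*(-2))*t = -36*t)
((-5*32 + U(-17, -31)) + C(29, M(-6))) - 1*4284 = ((-5*32 + (4 - ⅙*(-31)*(-17))) - 36*29) - 1*4284 = ((-160 + (4 - 527/6)) - 1044) - 4284 = ((-160 - 503/6) - 1044) - 4284 = (-1463/6 - 1044) - 4284 = -7727/6 - 4284 = -33431/6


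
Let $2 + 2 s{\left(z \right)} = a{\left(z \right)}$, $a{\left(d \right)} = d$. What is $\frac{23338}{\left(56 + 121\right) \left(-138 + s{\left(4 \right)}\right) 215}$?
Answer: $- \frac{23338}{5213535} \approx -0.0044764$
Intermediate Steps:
$s{\left(z \right)} = -1 + \frac{z}{2}$
$\frac{23338}{\left(56 + 121\right) \left(-138 + s{\left(4 \right)}\right) 215} = \frac{23338}{\left(56 + 121\right) \left(-138 + \left(-1 + \frac{1}{2} \cdot 4\right)\right) 215} = \frac{23338}{177 \left(-138 + \left(-1 + 2\right)\right) 215} = \frac{23338}{177 \left(-138 + 1\right) 215} = \frac{23338}{177 \left(-137\right) 215} = \frac{23338}{\left(-24249\right) 215} = \frac{23338}{-5213535} = 23338 \left(- \frac{1}{5213535}\right) = - \frac{23338}{5213535}$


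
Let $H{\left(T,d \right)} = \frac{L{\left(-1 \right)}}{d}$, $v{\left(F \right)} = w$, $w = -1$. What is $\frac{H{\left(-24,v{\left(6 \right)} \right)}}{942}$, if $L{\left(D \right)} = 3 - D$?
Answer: $- \frac{2}{471} \approx -0.0042463$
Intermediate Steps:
$v{\left(F \right)} = -1$
$H{\left(T,d \right)} = \frac{4}{d}$ ($H{\left(T,d \right)} = \frac{3 - -1}{d} = \frac{3 + 1}{d} = \frac{4}{d}$)
$\frac{H{\left(-24,v{\left(6 \right)} \right)}}{942} = \frac{4 \frac{1}{-1}}{942} = 4 \left(-1\right) \frac{1}{942} = \left(-4\right) \frac{1}{942} = - \frac{2}{471}$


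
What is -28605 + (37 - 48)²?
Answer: -28484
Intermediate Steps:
-28605 + (37 - 48)² = -28605 + (-11)² = -28605 + 121 = -28484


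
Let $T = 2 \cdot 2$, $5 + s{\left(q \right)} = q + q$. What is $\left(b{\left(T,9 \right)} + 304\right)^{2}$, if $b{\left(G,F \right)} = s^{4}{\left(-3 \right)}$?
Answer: $223353025$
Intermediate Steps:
$s{\left(q \right)} = -5 + 2 q$ ($s{\left(q \right)} = -5 + \left(q + q\right) = -5 + 2 q$)
$T = 4$
$b{\left(G,F \right)} = 14641$ ($b{\left(G,F \right)} = \left(-5 + 2 \left(-3\right)\right)^{4} = \left(-5 - 6\right)^{4} = \left(-11\right)^{4} = 14641$)
$\left(b{\left(T,9 \right)} + 304\right)^{2} = \left(14641 + 304\right)^{2} = 14945^{2} = 223353025$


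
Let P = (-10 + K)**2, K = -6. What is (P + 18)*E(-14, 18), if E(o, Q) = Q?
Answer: 4932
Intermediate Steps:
P = 256 (P = (-10 - 6)**2 = (-16)**2 = 256)
(P + 18)*E(-14, 18) = (256 + 18)*18 = 274*18 = 4932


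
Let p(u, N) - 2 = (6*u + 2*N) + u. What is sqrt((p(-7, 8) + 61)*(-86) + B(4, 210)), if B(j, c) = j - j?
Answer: 2*I*sqrt(645) ≈ 50.794*I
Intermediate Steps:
p(u, N) = 2 + 2*N + 7*u (p(u, N) = 2 + ((6*u + 2*N) + u) = 2 + ((2*N + 6*u) + u) = 2 + (2*N + 7*u) = 2 + 2*N + 7*u)
B(j, c) = 0
sqrt((p(-7, 8) + 61)*(-86) + B(4, 210)) = sqrt(((2 + 2*8 + 7*(-7)) + 61)*(-86) + 0) = sqrt(((2 + 16 - 49) + 61)*(-86) + 0) = sqrt((-31 + 61)*(-86) + 0) = sqrt(30*(-86) + 0) = sqrt(-2580 + 0) = sqrt(-2580) = 2*I*sqrt(645)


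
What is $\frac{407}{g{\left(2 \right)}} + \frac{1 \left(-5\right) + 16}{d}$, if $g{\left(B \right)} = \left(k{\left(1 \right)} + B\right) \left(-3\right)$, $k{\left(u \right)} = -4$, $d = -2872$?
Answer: $\frac{584419}{8616} \approx 67.829$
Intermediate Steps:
$g{\left(B \right)} = 12 - 3 B$ ($g{\left(B \right)} = \left(-4 + B\right) \left(-3\right) = 12 - 3 B$)
$\frac{407}{g{\left(2 \right)}} + \frac{1 \left(-5\right) + 16}{d} = \frac{407}{12 - 6} + \frac{1 \left(-5\right) + 16}{-2872} = \frac{407}{12 - 6} + \left(-5 + 16\right) \left(- \frac{1}{2872}\right) = \frac{407}{6} + 11 \left(- \frac{1}{2872}\right) = 407 \cdot \frac{1}{6} - \frac{11}{2872} = \frac{407}{6} - \frac{11}{2872} = \frac{584419}{8616}$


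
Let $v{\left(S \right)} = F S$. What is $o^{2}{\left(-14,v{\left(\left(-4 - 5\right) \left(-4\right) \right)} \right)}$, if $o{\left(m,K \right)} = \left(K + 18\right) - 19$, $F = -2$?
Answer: $5329$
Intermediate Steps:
$v{\left(S \right)} = - 2 S$
$o{\left(m,K \right)} = -1 + K$ ($o{\left(m,K \right)} = \left(18 + K\right) - 19 = -1 + K$)
$o^{2}{\left(-14,v{\left(\left(-4 - 5\right) \left(-4\right) \right)} \right)} = \left(-1 - 2 \left(-4 - 5\right) \left(-4\right)\right)^{2} = \left(-1 - 2 \left(\left(-9\right) \left(-4\right)\right)\right)^{2} = \left(-1 - 72\right)^{2} = \left(-73\right)^{2} = 5329$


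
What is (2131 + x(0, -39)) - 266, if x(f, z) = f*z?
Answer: 1865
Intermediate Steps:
(2131 + x(0, -39)) - 266 = (2131 + 0*(-39)) - 266 = (2131 + 0) - 266 = 2131 - 266 = 1865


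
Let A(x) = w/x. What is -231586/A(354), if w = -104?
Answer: 20495361/26 ≈ 7.8828e+5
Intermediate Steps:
A(x) = -104/x
-231586/A(354) = -231586/((-104/354)) = -231586/((-104*1/354)) = -231586/(-52/177) = -231586*(-177/52) = 20495361/26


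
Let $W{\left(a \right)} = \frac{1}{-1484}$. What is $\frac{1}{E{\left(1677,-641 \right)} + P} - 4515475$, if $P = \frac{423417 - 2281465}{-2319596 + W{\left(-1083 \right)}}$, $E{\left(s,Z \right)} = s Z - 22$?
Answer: $- \frac{16708957371528040776890}{3700376454642003} \approx -4.5155 \cdot 10^{6}$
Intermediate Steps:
$W{\left(a \right)} = - \frac{1}{1484}$
$E{\left(s,Z \right)} = -22 + Z s$ ($E{\left(s,Z \right)} = Z s - 22 = -22 + Z s$)
$P = \frac{2757343232}{3442280465}$ ($P = \frac{423417 - 2281465}{-2319596 - \frac{1}{1484}} = - \frac{1858048}{- \frac{3442280465}{1484}} = \left(-1858048\right) \left(- \frac{1484}{3442280465}\right) = \frac{2757343232}{3442280465} \approx 0.80102$)
$\frac{1}{E{\left(1677,-641 \right)} + P} - 4515475 = \frac{1}{\left(-22 - 1074957\right) + \frac{2757343232}{3442280465}} - 4515475 = \frac{1}{-1074979 + \frac{2757343232}{3442280465}} - 4515475 = \frac{1}{- \frac{3700376454642003}{3442280465}} - 4515475 = - \frac{3442280465}{3700376454642003} - 4515475 = - \frac{16708957371528040776890}{3700376454642003}$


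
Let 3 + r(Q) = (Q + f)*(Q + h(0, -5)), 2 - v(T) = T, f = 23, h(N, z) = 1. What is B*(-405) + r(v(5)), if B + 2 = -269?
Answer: 109712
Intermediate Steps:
B = -271 (B = -2 - 269 = -271)
v(T) = 2 - T
r(Q) = -3 + (1 + Q)*(23 + Q) (r(Q) = -3 + (Q + 23)*(Q + 1) = -3 + (23 + Q)*(1 + Q) = -3 + (1 + Q)*(23 + Q))
B*(-405) + r(v(5)) = -271*(-405) + (20 + (2 - 1*5)**2 + 24*(2 - 1*5)) = 109755 + (20 + (2 - 5)**2 + 24*(2 - 5)) = 109755 + (20 + (-3)**2 + 24*(-3)) = 109755 + (20 + 9 - 72) = 109755 - 43 = 109712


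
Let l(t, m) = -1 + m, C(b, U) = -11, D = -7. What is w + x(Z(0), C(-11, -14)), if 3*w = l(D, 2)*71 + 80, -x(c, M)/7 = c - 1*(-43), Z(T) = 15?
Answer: -1067/3 ≈ -355.67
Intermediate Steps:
x(c, M) = -301 - 7*c (x(c, M) = -7*(c - 1*(-43)) = -7*(c + 43) = -7*(43 + c) = -301 - 7*c)
w = 151/3 (w = ((-1 + 2)*71 + 80)/3 = (1*71 + 80)/3 = (71 + 80)/3 = (1/3)*151 = 151/3 ≈ 50.333)
w + x(Z(0), C(-11, -14)) = 151/3 + (-301 - 7*15) = 151/3 + (-301 - 105) = 151/3 - 406 = -1067/3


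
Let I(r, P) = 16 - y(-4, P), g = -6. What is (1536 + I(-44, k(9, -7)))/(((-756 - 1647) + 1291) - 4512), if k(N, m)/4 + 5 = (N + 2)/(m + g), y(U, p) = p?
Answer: -2560/9139 ≈ -0.28012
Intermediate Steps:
k(N, m) = -20 + 4*(2 + N)/(-6 + m) (k(N, m) = -20 + 4*((N + 2)/(m - 6)) = -20 + 4*((2 + N)/(-6 + m)) = -20 + 4*(2 + N)/(-6 + m))
I(r, P) = 16 - P
(1536 + I(-44, k(9, -7)))/(((-756 - 1647) + 1291) - 4512) = (1536 + (16 - 4*(32 + 9 - 5*(-7))/(-6 - 7)))/(((-756 - 1647) + 1291) - 4512) = (1536 + (16 - 4*(32 + 9 + 35)/(-13)))/((-2403 + 1291) - 4512) = (1536 + (16 - 4*(-1)*76/13))/(-1112 - 4512) = (1536 + (16 - 1*(-304/13)))/(-5624) = (1536 + (16 + 304/13))*(-1/5624) = (1536 + 512/13)*(-1/5624) = (20480/13)*(-1/5624) = -2560/9139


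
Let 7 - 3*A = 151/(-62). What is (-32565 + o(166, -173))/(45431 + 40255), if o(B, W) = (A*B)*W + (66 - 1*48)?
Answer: -634827/442711 ≈ -1.4340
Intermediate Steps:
A = 195/62 (A = 7/3 - 151/(3*(-62)) = 7/3 - 151*(-1)/(3*62) = 7/3 - ⅓*(-151/62) = 7/3 + 151/186 = 195/62 ≈ 3.1452)
o(B, W) = 18 + 195*B*W/62 (o(B, W) = (195*B/62)*W + (66 - 1*48) = 195*B*W/62 + (66 - 48) = 195*B*W/62 + 18 = 18 + 195*B*W/62)
(-32565 + o(166, -173))/(45431 + 40255) = (-32565 + (18 + (195/62)*166*(-173)))/(45431 + 40255) = (-32565 + (18 - 2800005/31))/85686 = (-32565 - 2799447/31)*(1/85686) = -3808962/31*1/85686 = -634827/442711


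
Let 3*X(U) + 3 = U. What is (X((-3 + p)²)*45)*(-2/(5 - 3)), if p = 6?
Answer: -90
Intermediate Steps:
X(U) = -1 + U/3
(X((-3 + p)²)*45)*(-2/(5 - 3)) = ((-1 + (-3 + 6)²/3)*45)*(-2/(5 - 3)) = ((-1 + (⅓)*3²)*45)*(-2/2) = ((-1 + (⅓)*9)*45)*(-2*½) = ((-1 + 3)*45)*(-1) = (2*45)*(-1) = 90*(-1) = -90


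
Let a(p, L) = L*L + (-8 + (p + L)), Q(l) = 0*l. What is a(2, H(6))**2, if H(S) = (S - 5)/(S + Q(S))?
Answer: 43681/1296 ≈ 33.704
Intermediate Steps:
Q(l) = 0
H(S) = (-5 + S)/S (H(S) = (S - 5)/(S + 0) = (-5 + S)/S)
a(p, L) = -8 + L + p + L**2 (a(p, L) = L**2 + (-8 + (L + p)) = L**2 + (-8 + L + p) = -8 + L + p + L**2)
a(2, H(6))**2 = (-8 + (-5 + 6)/6 + 2 + ((-5 + 6)/6)**2)**2 = (-8 + (1/6)*1 + 2 + ((1/6)*1)**2)**2 = (-8 + 1/6 + 2 + (1/6)**2)**2 = (-8 + 1/6 + 2 + 1/36)**2 = (-209/36)**2 = 43681/1296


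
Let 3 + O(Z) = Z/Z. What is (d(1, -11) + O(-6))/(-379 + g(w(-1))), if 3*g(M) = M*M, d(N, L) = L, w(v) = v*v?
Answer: 39/1136 ≈ 0.034331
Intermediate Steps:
w(v) = v²
O(Z) = -2 (O(Z) = -3 + Z/Z = -3 + 1 = -2)
g(M) = M²/3 (g(M) = (M*M)/3 = M²/3)
(d(1, -11) + O(-6))/(-379 + g(w(-1))) = (-11 - 2)/(-379 + ((-1)²)²/3) = -13/(-379 + (⅓)*1²) = -13/(-379 + (⅓)*1) = -13/(-379 + ⅓) = -13/(-1136/3) = -13*(-3/1136) = 39/1136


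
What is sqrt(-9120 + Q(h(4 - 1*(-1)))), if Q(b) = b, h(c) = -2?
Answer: I*sqrt(9122) ≈ 95.509*I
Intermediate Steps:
sqrt(-9120 + Q(h(4 - 1*(-1)))) = sqrt(-9120 - 2) = sqrt(-9122) = I*sqrt(9122)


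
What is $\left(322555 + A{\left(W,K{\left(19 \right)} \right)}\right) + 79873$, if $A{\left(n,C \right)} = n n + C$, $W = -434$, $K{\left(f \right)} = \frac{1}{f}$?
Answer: $\frac{11224897}{19} \approx 5.9078 \cdot 10^{5}$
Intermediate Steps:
$A{\left(n,C \right)} = C + n^{2}$ ($A{\left(n,C \right)} = n^{2} + C = C + n^{2}$)
$\left(322555 + A{\left(W,K{\left(19 \right)} \right)}\right) + 79873 = \left(322555 + \left(\frac{1}{19} + \left(-434\right)^{2}\right)\right) + 79873 = \left(322555 + \left(\frac{1}{19} + 188356\right)\right) + 79873 = \left(322555 + \frac{3578765}{19}\right) + 79873 = \frac{9707310}{19} + 79873 = \frac{11224897}{19}$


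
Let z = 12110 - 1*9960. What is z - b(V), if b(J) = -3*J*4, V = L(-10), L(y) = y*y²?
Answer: -9850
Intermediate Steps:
z = 2150 (z = 12110 - 9960 = 2150)
L(y) = y³
V = -1000 (V = (-10)³ = -1000)
b(J) = -12*J
z - b(V) = 2150 - (-12)*(-1000) = 2150 - 1*12000 = 2150 - 12000 = -9850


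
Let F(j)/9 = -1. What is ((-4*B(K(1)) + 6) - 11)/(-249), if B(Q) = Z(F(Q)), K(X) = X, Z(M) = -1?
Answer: 1/249 ≈ 0.0040161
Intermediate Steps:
F(j) = -9 (F(j) = 9*(-1) = -9)
B(Q) = -1
((-4*B(K(1)) + 6) - 11)/(-249) = ((-4*(-1) + 6) - 11)/(-249) = -((4 + 6) - 11)/249 = -(10 - 11)/249 = -1/249*(-1) = 1/249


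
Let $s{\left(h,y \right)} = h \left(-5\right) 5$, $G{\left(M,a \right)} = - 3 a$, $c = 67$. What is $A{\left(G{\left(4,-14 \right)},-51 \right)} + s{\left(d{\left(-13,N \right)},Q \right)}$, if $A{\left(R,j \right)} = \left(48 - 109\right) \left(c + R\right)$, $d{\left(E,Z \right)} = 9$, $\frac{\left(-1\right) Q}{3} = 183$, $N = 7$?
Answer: $-6874$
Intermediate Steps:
$Q = -549$ ($Q = \left(-3\right) 183 = -549$)
$s{\left(h,y \right)} = - 25 h$ ($s{\left(h,y \right)} = - 5 h 5 = - 25 h$)
$A{\left(R,j \right)} = -4087 - 61 R$ ($A{\left(R,j \right)} = \left(48 - 109\right) \left(67 + R\right) = - 61 \left(67 + R\right) = -4087 - 61 R$)
$A{\left(G{\left(4,-14 \right)},-51 \right)} + s{\left(d{\left(-13,N \right)},Q \right)} = \left(-4087 - 61 \left(\left(-3\right) \left(-14\right)\right)\right) - 225 = \left(-4087 - 2562\right) - 225 = -6649 - 225 = -6874$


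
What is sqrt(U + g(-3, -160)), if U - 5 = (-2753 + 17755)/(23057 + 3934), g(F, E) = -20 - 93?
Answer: I*sqrt(8697177974)/8997 ≈ 10.366*I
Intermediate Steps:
g(F, E) = -113
U = 149957/26991 (U = 5 + (-2753 + 17755)/(23057 + 3934) = 5 + 15002/26991 = 149957/26991 ≈ 5.5558)
sqrt(U + g(-3, -160)) = sqrt(149957/26991 - 113) = sqrt(-2900026/26991) = I*sqrt(8697177974)/8997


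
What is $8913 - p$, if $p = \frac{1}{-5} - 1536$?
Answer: $\frac{52246}{5} \approx 10449.0$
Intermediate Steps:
$p = - \frac{7681}{5}$ ($p = - \frac{1}{5} - 1536 = - \frac{7681}{5} \approx -1536.2$)
$8913 - p = 8913 - - \frac{7681}{5} = 8913 + \frac{7681}{5} = \frac{52246}{5}$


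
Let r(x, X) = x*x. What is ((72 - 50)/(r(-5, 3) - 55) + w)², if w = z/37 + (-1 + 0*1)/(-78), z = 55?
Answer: 122168809/208224900 ≈ 0.58672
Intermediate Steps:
r(x, X) = x²
w = 4327/2886 (w = 55/37 + (-1 + 0*1)/(-78) = 55*(1/37) + (-1 + 0)*(-1/78) = 55/37 - 1*(-1/78) = 55/37 + 1/78 = 4327/2886 ≈ 1.4993)
((72 - 50)/(r(-5, 3) - 55) + w)² = ((72 - 50)/((-5)² - 55) + 4327/2886)² = (22/(25 - 55) + 4327/2886)² = (22/(-30) + 4327/2886)² = (22*(-1/30) + 4327/2886)² = (-11/15 + 4327/2886)² = (11053/14430)² = 122168809/208224900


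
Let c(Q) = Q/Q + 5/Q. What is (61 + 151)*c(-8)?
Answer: 159/2 ≈ 79.500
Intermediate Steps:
c(Q) = 1 + 5/Q
(61 + 151)*c(-8) = (61 + 151)*((5 - 8)/(-8)) = 212*(-⅛*(-3)) = 212*(3/8) = 159/2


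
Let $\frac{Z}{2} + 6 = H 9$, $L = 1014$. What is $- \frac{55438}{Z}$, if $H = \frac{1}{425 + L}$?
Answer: $\frac{39887641}{8625} \approx 4624.7$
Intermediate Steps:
$H = \frac{1}{1439}$ ($H = \frac{1}{425 + 1014} = \frac{1}{1439} \approx 0.00069493$)
$Z = - \frac{17250}{1439}$ ($Z = -12 + 2 \cdot \frac{1}{1439} \cdot 9 = -12 + 2 \cdot \frac{9}{1439} = -12 + \frac{18}{1439} = - \frac{17250}{1439} \approx -11.987$)
$- \frac{55438}{Z} = - \frac{55438}{- \frac{17250}{1439}} = \left(-55438\right) \left(- \frac{1439}{17250}\right) = \frac{39887641}{8625}$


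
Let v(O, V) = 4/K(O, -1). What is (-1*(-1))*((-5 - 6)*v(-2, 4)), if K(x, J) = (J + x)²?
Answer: -44/9 ≈ -4.8889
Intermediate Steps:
v(O, V) = 4/(-1 + O)² (v(O, V) = 4/((-1 + O)²) = 4/(-1 + O)²)
(-1*(-1))*((-5 - 6)*v(-2, 4)) = (-1*(-1))*((-5 - 6)*(4/(-1 - 2)²)) = 1*(-44/(-3)²) = 1*(-44/9) = -44/9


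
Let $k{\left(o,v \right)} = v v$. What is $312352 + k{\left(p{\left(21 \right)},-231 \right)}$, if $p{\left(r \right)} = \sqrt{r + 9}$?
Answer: $365713$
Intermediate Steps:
$p{\left(r \right)} = \sqrt{9 + r}$
$k{\left(o,v \right)} = v^{2}$
$312352 + k{\left(p{\left(21 \right)},-231 \right)} = 312352 + \left(-231\right)^{2} = 312352 + 53361 = 365713$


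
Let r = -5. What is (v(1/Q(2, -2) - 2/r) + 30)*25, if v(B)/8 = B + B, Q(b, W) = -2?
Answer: 710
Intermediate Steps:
v(B) = 16*B (v(B) = 8*(B + B) = 8*(2*B) = 16*B)
(v(1/Q(2, -2) - 2/r) + 30)*25 = (16*(1/(-2) - 2/(-5)) + 30)*25 = (16*(1*(-½) - 2*(-⅕)) + 30)*25 = (16*(-½ + ⅖) + 30)*25 = (16*(-⅒) + 30)*25 = (-8/5 + 30)*25 = (142/5)*25 = 710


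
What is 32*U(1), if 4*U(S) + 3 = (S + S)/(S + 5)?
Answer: -64/3 ≈ -21.333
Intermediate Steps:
U(S) = -¾ + S/(2*(5 + S)) (U(S) = -¾ + ((S + S)/(S + 5))/4 = -¾ + ((2*S)/(5 + S))/4 = -¾ + (2*S/(5 + S))/4 = -¾ + S/(2*(5 + S)))
32*U(1) = 32*((-15 - 1*1)/(4*(5 + 1))) = 32*((¼)*(-15 - 1)/6) = 32*((¼)*(⅙)*(-16)) = 32*(-⅔) = -64/3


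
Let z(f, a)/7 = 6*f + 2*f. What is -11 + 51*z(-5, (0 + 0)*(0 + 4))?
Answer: -14291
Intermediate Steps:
z(f, a) = 56*f (z(f, a) = 7*(6*f + 2*f) = 7*(8*f) = 56*f)
-11 + 51*z(-5, (0 + 0)*(0 + 4)) = -11 + 51*(56*(-5)) = -11 + 51*(-280) = -11 - 14280 = -14291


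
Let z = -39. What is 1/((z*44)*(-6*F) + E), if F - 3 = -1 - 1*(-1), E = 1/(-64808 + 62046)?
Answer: 2762/85312655 ≈ 3.2375e-5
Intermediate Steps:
E = -1/2762 (E = 1/(-2762) = -1/2762 ≈ -0.00036206)
F = 3 (F = 3 + (-1 - 1*(-1)) = 3 + (-1 + 1) = 3 + 0 = 3)
1/((z*44)*(-6*F) + E) = 1/((-39*44)*(-6*3) - 1/2762) = 1/(-1716*(-18) - 1/2762) = 1/(30888 - 1/2762) = 1/(85312655/2762) = 2762/85312655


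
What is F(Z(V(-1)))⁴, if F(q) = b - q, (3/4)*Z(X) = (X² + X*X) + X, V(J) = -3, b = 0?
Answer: 160000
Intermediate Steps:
Z(X) = 4*X/3 + 8*X²/3 (Z(X) = 4*((X² + X*X) + X)/3 = 4*((X² + X²) + X)/3 = 4*(2*X² + X)/3 = 4*(X + 2*X²)/3 = 4*X/3 + 8*X²/3)
F(q) = -q (F(q) = 0 - q = -q)
F(Z(V(-1)))⁴ = (-4*(-3)*(1 + 2*(-3))/3)⁴ = (-4*(-3)*(1 - 6)/3)⁴ = (-4*(-3)*(-5)/3)⁴ = (-1*20)⁴ = (-20)⁴ = 160000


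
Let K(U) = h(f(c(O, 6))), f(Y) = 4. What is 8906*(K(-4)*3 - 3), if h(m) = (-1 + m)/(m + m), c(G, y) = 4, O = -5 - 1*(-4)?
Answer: -66795/4 ≈ -16699.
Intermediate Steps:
O = -1 (O = -5 + 4 = -1)
h(m) = (-1 + m)/(2*m) (h(m) = (-1 + m)/((2*m)) = (-1 + m)*(1/(2*m)) = (-1 + m)/(2*m))
K(U) = 3/8 (K(U) = (½)*(-1 + 4)/4 = (½)*(¼)*3 = 3/8)
8906*(K(-4)*3 - 3) = 8906*((3/8)*3 - 3) = 8906*(9/8 - 3) = 8906*(-15/8) = -66795/4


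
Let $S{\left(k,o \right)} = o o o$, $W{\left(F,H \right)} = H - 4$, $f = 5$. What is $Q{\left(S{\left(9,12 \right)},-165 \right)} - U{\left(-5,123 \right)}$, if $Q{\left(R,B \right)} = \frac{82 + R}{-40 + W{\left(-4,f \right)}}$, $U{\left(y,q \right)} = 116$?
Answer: $- \frac{6334}{39} \approx -162.41$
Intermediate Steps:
$W{\left(F,H \right)} = -4 + H$
$S{\left(k,o \right)} = o^{3}$ ($S{\left(k,o \right)} = o^{2} o = o^{3}$)
$Q{\left(R,B \right)} = - \frac{82}{39} - \frac{R}{39}$ ($Q{\left(R,B \right)} = \frac{82 + R}{-40 + \left(-4 + 5\right)} = \frac{82 + R}{-40 + 1} = \frac{82 + R}{-39} = \left(82 + R\right) \left(- \frac{1}{39}\right) = - \frac{82}{39} - \frac{R}{39}$)
$Q{\left(S{\left(9,12 \right)},-165 \right)} - U{\left(-5,123 \right)} = \left(- \frac{82}{39} - \frac{12^{3}}{39}\right) - 116 = \left(- \frac{82}{39} - \frac{576}{13}\right) - 116 = - \frac{1810}{39} - 116 = - \frac{6334}{39}$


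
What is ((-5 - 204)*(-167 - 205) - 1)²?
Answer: 6044596009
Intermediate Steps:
((-5 - 204)*(-167 - 205) - 1)² = (-209*(-372) - 1)² = (77748 - 1)² = 77747² = 6044596009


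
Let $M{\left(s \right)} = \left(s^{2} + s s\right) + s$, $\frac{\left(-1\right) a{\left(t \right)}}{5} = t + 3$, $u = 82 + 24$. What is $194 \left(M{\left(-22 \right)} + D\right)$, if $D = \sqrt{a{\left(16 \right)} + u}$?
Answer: $183524 + 194 \sqrt{11} \approx 1.8417 \cdot 10^{5}$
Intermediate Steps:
$u = 106$
$a{\left(t \right)} = -15 - 5 t$ ($a{\left(t \right)} = - 5 \left(t + 3\right) = - 5 \left(3 + t\right) = -15 - 5 t$)
$M{\left(s \right)} = s + 2 s^{2}$ ($M{\left(s \right)} = \left(s^{2} + s^{2}\right) + s = 2 s^{2} + s = s + 2 s^{2}$)
$D = \sqrt{11}$ ($D = \sqrt{\left(-15 - 80\right) + 106} = \sqrt{-95 + 106} = \sqrt{11} \approx 3.3166$)
$194 \left(M{\left(-22 \right)} + D\right) = 194 \left(- 22 \left(1 + 2 \left(-22\right)\right) + \sqrt{11}\right) = 194 \left(- 22 \left(1 - 44\right) + \sqrt{11}\right) = 194 \left(\left(-22\right) \left(-43\right) + \sqrt{11}\right) = 194 \left(946 + \sqrt{11}\right) = 183524 + 194 \sqrt{11}$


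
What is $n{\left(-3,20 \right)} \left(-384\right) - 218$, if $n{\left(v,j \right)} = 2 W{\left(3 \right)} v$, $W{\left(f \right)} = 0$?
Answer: $-218$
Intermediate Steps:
$n{\left(v,j \right)} = 0$ ($n{\left(v,j \right)} = 2 \cdot 0 v = 0 v = 0$)
$n{\left(-3,20 \right)} \left(-384\right) - 218 = 0 \left(-384\right) - 218 = 0 - 218 = -218$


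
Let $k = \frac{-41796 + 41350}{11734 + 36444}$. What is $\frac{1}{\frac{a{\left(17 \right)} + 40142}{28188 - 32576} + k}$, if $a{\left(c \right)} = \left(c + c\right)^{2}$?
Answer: $- \frac{52851266}{497903023} \approx -0.10615$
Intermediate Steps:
$a{\left(c \right)} = 4 c^{2}$ ($a{\left(c \right)} = \left(2 c\right)^{2} = 4 c^{2}$)
$k = - \frac{223}{24089}$ ($k = - \frac{446}{48178} = \left(-446\right) \frac{1}{48178} = - \frac{223}{24089} \approx -0.0092573$)
$\frac{1}{\frac{a{\left(17 \right)} + 40142}{28188 - 32576} + k} = \frac{1}{\frac{4 \cdot 17^{2} + 40142}{28188 - 32576} - \frac{223}{24089}} = \frac{1}{\frac{4 \cdot 289 + 40142}{-4388} - \frac{223}{24089}} = \frac{1}{\left(1156 + 40142\right) \left(- \frac{1}{4388}\right) - \frac{223}{24089}} = \frac{1}{41298 \left(- \frac{1}{4388}\right) - \frac{223}{24089}} = \frac{1}{- \frac{20649}{2194} - \frac{223}{24089}} = \frac{1}{- \frac{497903023}{52851266}} = - \frac{52851266}{497903023}$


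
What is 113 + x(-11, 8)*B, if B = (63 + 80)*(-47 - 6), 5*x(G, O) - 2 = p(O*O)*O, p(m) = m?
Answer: -3895041/5 ≈ -7.7901e+5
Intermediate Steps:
x(G, O) = ⅖ + O³/5 (x(G, O) = ⅖ + ((O*O)*O)/5 = ⅖ + (O²*O)/5 = ⅖ + O³/5)
B = -7579 (B = 143*(-53) = -7579)
113 + x(-11, 8)*B = 113 + (⅖ + (⅕)*8³)*(-7579) = 113 + (⅖ + (⅕)*512)*(-7579) = 113 + (⅖ + 512/5)*(-7579) = 113 + (514/5)*(-7579) = 113 - 3895606/5 = -3895041/5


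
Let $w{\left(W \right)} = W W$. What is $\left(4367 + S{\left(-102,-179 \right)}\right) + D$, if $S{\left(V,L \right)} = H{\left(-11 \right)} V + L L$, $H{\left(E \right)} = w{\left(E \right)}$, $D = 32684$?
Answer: $56750$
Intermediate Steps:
$w{\left(W \right)} = W^{2}$
$H{\left(E \right)} = E^{2}$
$S{\left(V,L \right)} = L^{2} + 121 V$ ($S{\left(V,L \right)} = \left(-11\right)^{2} V + L L = 121 V + L^{2} = L^{2} + 121 V$)
$\left(4367 + S{\left(-102,-179 \right)}\right) + D = \left(4367 + \left(\left(-179\right)^{2} + 121 \left(-102\right)\right)\right) + 32684 = \left(4367 + \left(32041 - 12342\right)\right) + 32684 = \left(4367 + 19699\right) + 32684 = 24066 + 32684 = 56750$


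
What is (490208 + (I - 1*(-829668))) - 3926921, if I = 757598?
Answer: -1849447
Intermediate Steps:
(490208 + (I - 1*(-829668))) - 3926921 = (490208 + (757598 - 1*(-829668))) - 3926921 = (490208 + (757598 + 829668)) - 3926921 = (490208 + 1587266) - 3926921 = 2077474 - 3926921 = -1849447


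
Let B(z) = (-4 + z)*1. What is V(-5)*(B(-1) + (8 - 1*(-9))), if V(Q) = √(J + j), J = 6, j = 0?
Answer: 12*√6 ≈ 29.394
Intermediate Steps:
V(Q) = √6 (V(Q) = √(6 + 0) = √6)
B(z) = -4 + z
V(-5)*(B(-1) + (8 - 1*(-9))) = √6*((-4 - 1) + (8 - 1*(-9))) = √6*(-5 + (8 + 9)) = √6*(-5 + 17) = √6*12 = 12*√6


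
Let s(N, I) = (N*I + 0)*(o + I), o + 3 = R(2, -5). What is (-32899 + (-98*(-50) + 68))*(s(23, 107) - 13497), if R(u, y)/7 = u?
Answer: -7734121831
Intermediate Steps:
R(u, y) = 7*u
o = 11 (o = -3 + 7*2 = -3 + 14 = 11)
s(N, I) = I*N*(11 + I) (s(N, I) = (N*I + 0)*(11 + I) = (I*N + 0)*(11 + I) = (I*N)*(11 + I) = I*N*(11 + I))
(-32899 + (-98*(-50) + 68))*(s(23, 107) - 13497) = (-32899 + (-98*(-50) + 68))*(107*23*(11 + 107) - 13497) = (-32899 + (4900 + 68))*(107*23*118 - 13497) = (-32899 + 4968)*(290398 - 13497) = -27931*276901 = -7734121831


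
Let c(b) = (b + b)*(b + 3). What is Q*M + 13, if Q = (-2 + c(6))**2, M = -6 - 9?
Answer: -168527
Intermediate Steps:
M = -15
c(b) = 2*b*(3 + b) (c(b) = (2*b)*(3 + b) = 2*b*(3 + b))
Q = 11236 (Q = (-2 + 2*6*(3 + 6))**2 = (-2 + 2*6*9)**2 = (-2 + 108)**2 = 106**2 = 11236)
Q*M + 13 = 11236*(-15) + 13 = -168540 + 13 = -168527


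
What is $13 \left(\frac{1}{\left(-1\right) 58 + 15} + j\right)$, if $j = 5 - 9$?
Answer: $- \frac{2249}{43} \approx -52.302$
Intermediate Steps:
$j = -4$ ($j = 5 - 9 = -4$)
$13 \left(\frac{1}{\left(-1\right) 58 + 15} + j\right) = 13 \left(\frac{1}{\left(-1\right) 58 + 15} - 4\right) = 13 \left(\frac{1}{-58 + 15} - 4\right) = 13 \left(\frac{1}{-43} - 4\right) = 13 \left(- \frac{1}{43} - 4\right) = 13 \left(- \frac{173}{43}\right) = - \frac{2249}{43}$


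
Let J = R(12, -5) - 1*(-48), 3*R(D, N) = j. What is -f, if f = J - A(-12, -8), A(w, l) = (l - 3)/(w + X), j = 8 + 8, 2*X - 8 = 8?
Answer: -607/12 ≈ -50.583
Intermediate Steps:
X = 8 (X = 4 + (½)*8 = 4 + 4 = 8)
j = 16
R(D, N) = 16/3 (R(D, N) = (⅓)*16 = 16/3)
A(w, l) = (-3 + l)/(8 + w) (A(w, l) = (l - 3)/(w + 8) = (-3 + l)/(8 + w))
J = 160/3 (J = 16/3 - 1*(-48) = 16/3 + 48 = 160/3 ≈ 53.333)
f = 607/12 (f = 160/3 - (-3 - 8)/(8 - 12) = 160/3 - (-11)/(-4) = 160/3 - (-1)*(-11)/4 = 160/3 - 1*11/4 = 160/3 - 11/4 = 607/12 ≈ 50.583)
-f = -1*607/12 = -607/12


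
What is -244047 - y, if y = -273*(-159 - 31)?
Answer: -295917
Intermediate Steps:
y = 51870 (y = -273*(-190) = 51870)
-244047 - y = -244047 - 1*51870 = -244047 - 51870 = -295917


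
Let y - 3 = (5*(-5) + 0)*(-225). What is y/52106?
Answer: 2814/26053 ≈ 0.10801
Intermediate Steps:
y = 5628 (y = 3 + (5*(-5) + 0)*(-225) = 3 + (-25 + 0)*(-225) = 3 - 25*(-225) = 3 + 5625 = 5628)
y/52106 = 5628/52106 = 5628*(1/52106) = 2814/26053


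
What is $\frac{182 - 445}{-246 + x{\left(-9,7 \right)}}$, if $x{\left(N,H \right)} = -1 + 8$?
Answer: $\frac{263}{239} \approx 1.1004$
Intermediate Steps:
$x{\left(N,H \right)} = 7$
$\frac{182 - 445}{-246 + x{\left(-9,7 \right)}} = \frac{182 - 445}{-246 + 7} = - \frac{263}{-239} = \left(-263\right) \left(- \frac{1}{239}\right) = \frac{263}{239}$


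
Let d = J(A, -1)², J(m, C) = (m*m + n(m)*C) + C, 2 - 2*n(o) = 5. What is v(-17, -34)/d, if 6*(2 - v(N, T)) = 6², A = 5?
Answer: -16/2601 ≈ -0.0061515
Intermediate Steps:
n(o) = -3/2 (n(o) = 1 - ½*5 = 1 - 5/2 = -3/2)
v(N, T) = -4 (v(N, T) = 2 - ⅙*6² = 2 - ⅙*36 = 2 - 6 = -4)
J(m, C) = m² - C/2 (J(m, C) = (m*m - 3*C/2) + C = (m² - 3*C/2) + C = m² - C/2)
d = 2601/4 (d = (5² - ½*(-1))² = (25 + ½)² = (51/2)² = 2601/4 ≈ 650.25)
v(-17, -34)/d = -4/2601/4 = -4*4/2601 = -16/2601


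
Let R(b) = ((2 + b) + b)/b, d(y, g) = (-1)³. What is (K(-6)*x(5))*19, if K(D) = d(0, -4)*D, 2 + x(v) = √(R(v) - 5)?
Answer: -228 + 114*I*√65/5 ≈ -228.0 + 183.82*I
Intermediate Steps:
d(y, g) = -1
R(b) = (2 + 2*b)/b
x(v) = -2 + √(-3 + 2/v) (x(v) = -2 + √((2 + 2/v) - 5) = -2 + √(-3 + 2/v))
K(D) = -D
(K(-6)*x(5))*19 = ((-1*(-6))*(-2 + √(-3 + 2/5)))*19 = (6*(-2 + √(-3 + 2*(⅕))))*19 = (6*(-2 + √(-3 + ⅖)))*19 = (6*(-2 + √(-13/5)))*19 = (6*(-2 + I*√65/5))*19 = (-12 + 6*I*√65/5)*19 = -228 + 114*I*√65/5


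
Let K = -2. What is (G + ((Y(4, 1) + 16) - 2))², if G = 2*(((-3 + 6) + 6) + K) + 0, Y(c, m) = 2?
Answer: 900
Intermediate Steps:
G = 14 (G = 2*(((-3 + 6) + 6) - 2) + 0 = 2*((3 + 6) - 2) + 0 = 2*(9 - 2) + 0 = 2*7 + 0 = 14 + 0 = 14)
(G + ((Y(4, 1) + 16) - 2))² = (14 + ((2 + 16) - 2))² = (14 + (18 - 2))² = (14 + 16)² = 30² = 900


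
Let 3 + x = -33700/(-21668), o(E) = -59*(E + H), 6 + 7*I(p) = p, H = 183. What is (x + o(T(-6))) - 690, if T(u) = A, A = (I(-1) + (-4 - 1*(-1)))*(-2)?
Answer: -64789729/5417 ≈ -11960.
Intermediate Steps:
I(p) = -6/7 + p/7
A = 8 (A = ((-6/7 + (⅐)*(-1)) + (-4 - 1*(-1)))*(-2) = ((-6/7 - ⅐) + (-4 + 1))*(-2) = (-1 - 3)*(-2) = -4*(-2) = 8)
T(u) = 8
o(E) = -10797 - 59*E (o(E) = -59*(E + 183) = -59*(183 + E) = -10797 - 59*E)
x = -7826/5417 (x = -3 - 33700/(-21668) = -3 - 33700*(-1/21668) = -3 + 8425/5417 = -7826/5417 ≈ -1.4447)
(x + o(T(-6))) - 690 = (-7826/5417 + (-10797 - 59*8)) - 690 = (-7826/5417 + (-10797 - 472)) - 690 = (-7826/5417 - 11269) - 690 = -61051999/5417 - 690 = -64789729/5417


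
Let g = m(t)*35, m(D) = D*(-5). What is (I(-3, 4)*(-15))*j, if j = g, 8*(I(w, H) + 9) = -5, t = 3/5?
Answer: -121275/8 ≈ -15159.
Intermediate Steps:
t = 3/5 (t = 3*(1/5) = 3/5 ≈ 0.60000)
m(D) = -5*D
I(w, H) = -77/8 (I(w, H) = -9 + (1/8)*(-5) = -9 - 5/8 = -77/8)
g = -105 (g = -5*3/5*35 = -3*35 = -105)
j = -105
(I(-3, 4)*(-15))*j = -77/8*(-15)*(-105) = (1155/8)*(-105) = -121275/8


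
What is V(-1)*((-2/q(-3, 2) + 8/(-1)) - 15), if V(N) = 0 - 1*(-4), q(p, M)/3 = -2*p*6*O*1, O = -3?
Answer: -7450/81 ≈ -91.975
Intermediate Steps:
q(p, M) = 108*p (q(p, M) = 3*(-2*p*6*(-3)*1) = 3*(-2*6*p*(-3)*1) = 3*(-(-36)*p*1) = 3*((36*p)*1) = 3*(36*p) = 108*p)
V(N) = 4 (V(N) = 0 + 4 = 4)
V(-1)*((-2/q(-3, 2) + 8/(-1)) - 15) = 4*((-2/(108*(-3)) + 8/(-1)) - 15) = 4*((-2/(-324) + 8*(-1)) - 15) = 4*((-2*(-1/324) - 8) - 15) = 4*((1/162 - 8) - 15) = 4*(-1295/162 - 15) = 4*(-3725/162) = -7450/81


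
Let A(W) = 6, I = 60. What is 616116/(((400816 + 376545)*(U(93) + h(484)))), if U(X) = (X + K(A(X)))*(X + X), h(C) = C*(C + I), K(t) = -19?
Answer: 154029/53843909665 ≈ 2.8607e-6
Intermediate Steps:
h(C) = C*(60 + C) (h(C) = C*(C + 60) = C*(60 + C))
U(X) = 2*X*(-19 + X) (U(X) = (X - 19)*(X + X) = (-19 + X)*(2*X) = 2*X*(-19 + X))
616116/(((400816 + 376545)*(U(93) + h(484)))) = 616116/(((400816 + 376545)*(2*93*(-19 + 93) + 484*(60 + 484)))) = 616116/((777361*(2*93*74 + 484*544))) = 616116/((777361*(13764 + 263296))) = 616116/((777361*277060)) = 616116/215375638660 = 616116*(1/215375638660) = 154029/53843909665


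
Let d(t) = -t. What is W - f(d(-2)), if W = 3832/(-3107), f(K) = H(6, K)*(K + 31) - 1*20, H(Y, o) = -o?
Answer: 263370/3107 ≈ 84.767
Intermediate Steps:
f(K) = -20 - K*(31 + K) (f(K) = (-K)*(K + 31) - 1*20 = (-K)*(31 + K) - 20 = -K*(31 + K) - 20 = -20 - K*(31 + K))
W = -3832/3107 (W = 3832*(-1/3107) = -3832/3107 ≈ -1.2333)
W - f(d(-2)) = -3832/3107 - (-20 - (-1*(-2))² - (-31)*(-2)) = -3832/3107 - (-20 - 1*2² - 31*2) = -3832/3107 - (-20 - 1*4 - 62) = -3832/3107 - (-20 - 4 - 62) = -3832/3107 - 1*(-86) = -3832/3107 + 86 = 263370/3107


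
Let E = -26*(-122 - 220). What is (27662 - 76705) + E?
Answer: -40151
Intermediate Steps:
E = 8892 (E = -26*(-342) = 8892)
(27662 - 76705) + E = (27662 - 76705) + 8892 = -49043 + 8892 = -40151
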